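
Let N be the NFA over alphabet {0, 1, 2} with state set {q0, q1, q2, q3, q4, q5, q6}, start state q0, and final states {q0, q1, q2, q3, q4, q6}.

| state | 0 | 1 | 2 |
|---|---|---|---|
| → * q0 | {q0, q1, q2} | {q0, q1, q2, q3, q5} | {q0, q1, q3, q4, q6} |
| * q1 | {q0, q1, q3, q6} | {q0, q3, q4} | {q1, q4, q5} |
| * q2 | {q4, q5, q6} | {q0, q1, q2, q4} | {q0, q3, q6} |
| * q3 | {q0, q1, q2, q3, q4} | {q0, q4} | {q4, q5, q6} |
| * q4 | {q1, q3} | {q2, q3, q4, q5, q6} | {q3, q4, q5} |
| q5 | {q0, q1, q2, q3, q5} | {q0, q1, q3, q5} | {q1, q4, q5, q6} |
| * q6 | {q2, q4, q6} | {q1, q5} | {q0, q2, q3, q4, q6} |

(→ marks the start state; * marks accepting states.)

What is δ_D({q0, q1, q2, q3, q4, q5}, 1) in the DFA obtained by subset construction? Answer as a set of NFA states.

{q0, q1, q2, q3, q4, q5, q6}

δ(q0,1) = {q0, q1, q2, q3, q5}; δ(q1,1) = {q0, q3, q4}; δ(q2,1) = {q0, q1, q2, q4}; δ(q3,1) = {q0, q4}; δ(q4,1) = {q2, q3, q4, q5, q6}; δ(q5,1) = {q0, q1, q3, q5}.
Union: {q0, q1, q2, q3, q4, q5, q6}.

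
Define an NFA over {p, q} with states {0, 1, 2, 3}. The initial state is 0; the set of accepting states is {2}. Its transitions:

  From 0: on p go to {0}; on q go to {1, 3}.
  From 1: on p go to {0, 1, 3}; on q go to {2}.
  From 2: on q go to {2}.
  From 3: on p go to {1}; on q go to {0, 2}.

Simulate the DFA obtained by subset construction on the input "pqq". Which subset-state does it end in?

Start: {0}.
δ(0,p) = {0}.
Union: {0}.
After p: {0}.
δ(0,q) = {1, 3}.
Union: {1, 3}.
After q: {1, 3}.
δ(1,q) = {2}; δ(3,q) = {0, 2}.
Union: {0, 2}.
After q: {0, 2}.

{0, 2}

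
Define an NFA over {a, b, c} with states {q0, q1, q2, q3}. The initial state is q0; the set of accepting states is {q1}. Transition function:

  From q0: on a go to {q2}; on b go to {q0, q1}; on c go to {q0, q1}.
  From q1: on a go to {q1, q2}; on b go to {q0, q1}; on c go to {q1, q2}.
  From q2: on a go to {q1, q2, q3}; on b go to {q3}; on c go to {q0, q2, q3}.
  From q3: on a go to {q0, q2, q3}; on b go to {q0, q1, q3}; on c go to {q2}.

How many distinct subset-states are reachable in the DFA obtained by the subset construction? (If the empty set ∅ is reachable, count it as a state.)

10

Start state of the DFA: {q0}.
{q0} --a--> {q2}  [new]
{q0} --b--> {q0, q1}  [new]
{q0} --c--> {q0, q1}  [seen]
{q2} --a--> {q1, q2, q3}  [new]
{q2} --b--> {q3}  [new]
{q2} --c--> {q0, q2, q3}  [new]
{q0, q1} --a--> {q1, q2}  [new]
{q0, q1} --b--> {q0, q1}  [seen]
{q0, q1} --c--> {q0, q1, q2}  [new]
{q1, q2, q3} --a--> {q0, q1, q2, q3}  [new]
{q1, q2, q3} --b--> {q0, q1, q3}  [new]
{q1, q2, q3} --c--> {q0, q1, q2, q3}  [seen]
{q3} --a--> {q0, q2, q3}  [seen]
{q3} --b--> {q0, q1, q3}  [seen]
{q3} --c--> {q2}  [seen]
{q0, q2, q3} --a--> {q0, q1, q2, q3}  [seen]
{q0, q2, q3} --b--> {q0, q1, q3}  [seen]
{q0, q2, q3} --c--> {q0, q1, q2, q3}  [seen]
{q1, q2} --a--> {q1, q2, q3}  [seen]
{q1, q2} --b--> {q0, q1, q3}  [seen]
{q1, q2} --c--> {q0, q1, q2, q3}  [seen]
{q0, q1, q2} --a--> {q1, q2, q3}  [seen]
{q0, q1, q2} --b--> {q0, q1, q3}  [seen]
{q0, q1, q2} --c--> {q0, q1, q2, q3}  [seen]
{q0, q1, q2, q3} --a--> {q0, q1, q2, q3}  [seen]
{q0, q1, q2, q3} --b--> {q0, q1, q3}  [seen]
{q0, q1, q2, q3} --c--> {q0, q1, q2, q3}  [seen]
{q0, q1, q3} --a--> {q0, q1, q2, q3}  [seen]
{q0, q1, q3} --b--> {q0, q1, q3}  [seen]
{q0, q1, q3} --c--> {q0, q1, q2}  [seen]
Reachable DFA states: {q0}, {q2}, {q0, q1}, {q1, q2, q3}, {q3}, {q0, q2, q3}, {q1, q2}, {q0, q1, q2}, {q0, q1, q2, q3}, {q0, q1, q3}.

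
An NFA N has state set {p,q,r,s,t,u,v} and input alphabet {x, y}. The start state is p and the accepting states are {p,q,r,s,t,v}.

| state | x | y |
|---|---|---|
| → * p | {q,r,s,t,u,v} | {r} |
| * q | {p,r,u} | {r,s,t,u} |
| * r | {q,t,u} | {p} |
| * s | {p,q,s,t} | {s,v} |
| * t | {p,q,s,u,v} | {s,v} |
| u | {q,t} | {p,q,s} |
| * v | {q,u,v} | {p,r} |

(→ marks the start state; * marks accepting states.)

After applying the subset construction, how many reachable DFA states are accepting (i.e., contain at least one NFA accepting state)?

5

Start state of the DFA: {p}.
{p} --x--> {q,r,s,t,u,v}  [new]
{p} --y--> {r}  [new]
{q,r,s,t,u,v} --x--> {p,q,r,s,t,u,v}  [new]
{q,r,s,t,u,v} --y--> {p,q,r,s,t,u,v}  [seen]
{r} --x--> {q,t,u}  [new]
{r} --y--> {p}  [seen]
{p,q,r,s,t,u,v} --x--> {p,q,r,s,t,u,v}  [seen]
{p,q,r,s,t,u,v} --y--> {p,q,r,s,t,u,v}  [seen]
{q,t,u} --x--> {p,q,r,s,t,u,v}  [seen]
{q,t,u} --y--> {p,q,r,s,t,u,v}  [seen]
Reachable DFA states: {p}, {q,r,s,t,u,v}, {r}, {p,q,r,s,t,u,v}, {q,t,u}.
Accepting DFA states (contain an NFA accepting state): {p}, {q,r,s,t,u,v}, {r}, {p,q,r,s,t,u,v}, {q,t,u}.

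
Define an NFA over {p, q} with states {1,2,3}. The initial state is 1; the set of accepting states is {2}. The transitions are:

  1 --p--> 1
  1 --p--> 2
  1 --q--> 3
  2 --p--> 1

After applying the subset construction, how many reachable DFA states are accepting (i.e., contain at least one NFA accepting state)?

1

Start state of the DFA: {1}.
{1} --p--> {1,2}  [new]
{1} --q--> {3}  [new]
{1,2} --p--> {1,2}  [seen]
{1,2} --q--> {3}  [seen]
{3} --p--> ∅  [new]
{3} --q--> ∅  [seen]
∅ --p--> ∅  [seen]
∅ --q--> ∅  [seen]
Reachable DFA states: {1}, {1,2}, {3}, ∅.
Accepting DFA states (contain an NFA accepting state): {1,2}.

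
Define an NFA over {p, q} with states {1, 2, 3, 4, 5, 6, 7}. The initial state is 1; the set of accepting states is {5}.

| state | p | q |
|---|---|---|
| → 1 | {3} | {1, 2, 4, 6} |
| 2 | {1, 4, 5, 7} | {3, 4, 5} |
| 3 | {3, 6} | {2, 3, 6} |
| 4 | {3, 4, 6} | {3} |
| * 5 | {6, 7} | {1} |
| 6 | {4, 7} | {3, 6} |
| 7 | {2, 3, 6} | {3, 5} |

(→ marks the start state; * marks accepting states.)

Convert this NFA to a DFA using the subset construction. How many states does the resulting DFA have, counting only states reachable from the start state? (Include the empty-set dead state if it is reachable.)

12

Start state of the DFA: {1}.
{1} --p--> {3}  [new]
{1} --q--> {1, 2, 4, 6}  [new]
{3} --p--> {3, 6}  [new]
{3} --q--> {2, 3, 6}  [new]
{1, 2, 4, 6} --p--> {1, 3, 4, 5, 6, 7}  [new]
{1, 2, 4, 6} --q--> {1, 2, 3, 4, 5, 6}  [new]
{3, 6} --p--> {3, 4, 6, 7}  [new]
{3, 6} --q--> {2, 3, 6}  [seen]
{2, 3, 6} --p--> {1, 3, 4, 5, 6, 7}  [seen]
{2, 3, 6} --q--> {2, 3, 4, 5, 6}  [new]
{1, 3, 4, 5, 6, 7} --p--> {2, 3, 4, 6, 7}  [new]
{1, 3, 4, 5, 6, 7} --q--> {1, 2, 3, 4, 5, 6}  [seen]
{1, 2, 3, 4, 5, 6} --p--> {1, 3, 4, 5, 6, 7}  [seen]
{1, 2, 3, 4, 5, 6} --q--> {1, 2, 3, 4, 5, 6}  [seen]
{3, 4, 6, 7} --p--> {2, 3, 4, 6, 7}  [seen]
{3, 4, 6, 7} --q--> {2, 3, 5, 6}  [new]
{2, 3, 4, 5, 6} --p--> {1, 3, 4, 5, 6, 7}  [seen]
{2, 3, 4, 5, 6} --q--> {1, 2, 3, 4, 5, 6}  [seen]
{2, 3, 4, 6, 7} --p--> {1, 2, 3, 4, 5, 6, 7}  [new]
{2, 3, 4, 6, 7} --q--> {2, 3, 4, 5, 6}  [seen]
{2, 3, 5, 6} --p--> {1, 3, 4, 5, 6, 7}  [seen]
{2, 3, 5, 6} --q--> {1, 2, 3, 4, 5, 6}  [seen]
{1, 2, 3, 4, 5, 6, 7} --p--> {1, 2, 3, 4, 5, 6, 7}  [seen]
{1, 2, 3, 4, 5, 6, 7} --q--> {1, 2, 3, 4, 5, 6}  [seen]
Reachable DFA states: {1}, {3}, {1, 2, 4, 6}, {3, 6}, {2, 3, 6}, {1, 3, 4, 5, 6, 7}, {1, 2, 3, 4, 5, 6}, {3, 4, 6, 7}, {2, 3, 4, 5, 6}, {2, 3, 4, 6, 7}, {2, 3, 5, 6}, {1, 2, 3, 4, 5, 6, 7}.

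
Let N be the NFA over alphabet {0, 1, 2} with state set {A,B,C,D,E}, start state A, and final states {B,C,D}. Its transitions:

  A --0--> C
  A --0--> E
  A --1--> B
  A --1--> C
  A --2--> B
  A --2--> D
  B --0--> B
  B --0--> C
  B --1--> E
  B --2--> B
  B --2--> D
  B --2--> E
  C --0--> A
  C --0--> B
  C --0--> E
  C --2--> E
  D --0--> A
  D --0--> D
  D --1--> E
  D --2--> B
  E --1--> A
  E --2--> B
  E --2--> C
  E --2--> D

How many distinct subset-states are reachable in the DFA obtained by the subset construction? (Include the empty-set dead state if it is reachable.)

16

Start state of the DFA: {A}.
{A} --0--> {C,E}  [new]
{A} --1--> {B,C}  [new]
{A} --2--> {B,D}  [new]
{C,E} --0--> {A,B,E}  [new]
{C,E} --1--> {A}  [seen]
{C,E} --2--> {B,C,D,E}  [new]
{B,C} --0--> {A,B,C,E}  [new]
{B,C} --1--> {E}  [new]
{B,C} --2--> {B,D,E}  [new]
{B,D} --0--> {A,B,C,D}  [new]
{B,D} --1--> {E}  [seen]
{B,D} --2--> {B,D,E}  [seen]
{A,B,E} --0--> {B,C,E}  [new]
{A,B,E} --1--> {A,B,C,E}  [seen]
{A,B,E} --2--> {B,C,D,E}  [seen]
{B,C,D,E} --0--> {A,B,C,D,E}  [new]
{B,C,D,E} --1--> {A,E}  [new]
{B,C,D,E} --2--> {B,C,D,E}  [seen]
{A,B,C,E} --0--> {A,B,C,E}  [seen]
{A,B,C,E} --1--> {A,B,C,E}  [seen]
{A,B,C,E} --2--> {B,C,D,E}  [seen]
{E} --0--> ∅  [new]
{E} --1--> {A}  [seen]
{E} --2--> {B,C,D}  [new]
{B,D,E} --0--> {A,B,C,D}  [seen]
{B,D,E} --1--> {A,E}  [seen]
{B,D,E} --2--> {B,C,D,E}  [seen]
{A,B,C,D} --0--> {A,B,C,D,E}  [seen]
{A,B,C,D} --1--> {B,C,E}  [seen]
{A,B,C,D} --2--> {B,D,E}  [seen]
{B,C,E} --0--> {A,B,C,E}  [seen]
{B,C,E} --1--> {A,E}  [seen]
{B,C,E} --2--> {B,C,D,E}  [seen]
{A,B,C,D,E} --0--> {A,B,C,D,E}  [seen]
{A,B,C,D,E} --1--> {A,B,C,E}  [seen]
{A,B,C,D,E} --2--> {B,C,D,E}  [seen]
{A,E} --0--> {C,E}  [seen]
{A,E} --1--> {A,B,C}  [new]
{A,E} --2--> {B,C,D}  [seen]
∅ --0--> ∅  [seen]
∅ --1--> ∅  [seen]
∅ --2--> ∅  [seen]
{B,C,D} --0--> {A,B,C,D,E}  [seen]
{B,C,D} --1--> {E}  [seen]
{B,C,D} --2--> {B,D,E}  [seen]
{A,B,C} --0--> {A,B,C,E}  [seen]
{A,B,C} --1--> {B,C,E}  [seen]
{A,B,C} --2--> {B,D,E}  [seen]
Reachable DFA states: {A}, {C,E}, {B,C}, {B,D}, {A,B,E}, {B,C,D,E}, {A,B,C,E}, {E}, {B,D,E}, {A,B,C,D}, {B,C,E}, {A,B,C,D,E}, {A,E}, ∅, {B,C,D}, {A,B,C}.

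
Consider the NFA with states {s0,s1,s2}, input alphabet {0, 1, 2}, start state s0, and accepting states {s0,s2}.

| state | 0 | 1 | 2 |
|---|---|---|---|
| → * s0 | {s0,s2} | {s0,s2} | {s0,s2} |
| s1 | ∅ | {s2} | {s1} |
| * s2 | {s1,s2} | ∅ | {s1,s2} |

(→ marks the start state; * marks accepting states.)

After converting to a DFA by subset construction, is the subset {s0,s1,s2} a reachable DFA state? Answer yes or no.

Start state of the DFA: {s0}.
{s0} --0--> {s0,s2}  [new]
{s0} --1--> {s0,s2}  [seen]
{s0} --2--> {s0,s2}  [seen]
{s0,s2} --0--> {s0,s1,s2}  [new]
{s0,s2} --1--> {s0,s2}  [seen]
{s0,s2} --2--> {s0,s1,s2}  [seen]
{s0,s1,s2} --0--> {s0,s1,s2}  [seen]
{s0,s1,s2} --1--> {s0,s2}  [seen]
{s0,s1,s2} --2--> {s0,s1,s2}  [seen]
Reachable DFA states: {s0}, {s0,s2}, {s0,s1,s2}.
{s0,s1,s2} is among them.

yes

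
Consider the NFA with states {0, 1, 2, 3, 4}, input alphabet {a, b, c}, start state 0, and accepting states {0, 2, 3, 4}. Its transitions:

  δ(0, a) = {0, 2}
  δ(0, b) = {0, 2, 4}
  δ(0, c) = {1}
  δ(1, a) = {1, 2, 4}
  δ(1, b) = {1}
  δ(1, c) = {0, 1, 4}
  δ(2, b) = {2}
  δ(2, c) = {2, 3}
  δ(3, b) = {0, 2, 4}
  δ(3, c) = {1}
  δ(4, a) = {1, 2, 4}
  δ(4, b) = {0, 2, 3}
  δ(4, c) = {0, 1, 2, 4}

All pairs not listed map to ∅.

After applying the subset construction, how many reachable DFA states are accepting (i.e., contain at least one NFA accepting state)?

10

Start state of the DFA: {0}.
{0} --a--> {0, 2}  [new]
{0} --b--> {0, 2, 4}  [new]
{0} --c--> {1}  [new]
{0, 2} --a--> {0, 2}  [seen]
{0, 2} --b--> {0, 2, 4}  [seen]
{0, 2} --c--> {1, 2, 3}  [new]
{0, 2, 4} --a--> {0, 1, 2, 4}  [new]
{0, 2, 4} --b--> {0, 2, 3, 4}  [new]
{0, 2, 4} --c--> {0, 1, 2, 3, 4}  [new]
{1} --a--> {1, 2, 4}  [new]
{1} --b--> {1}  [seen]
{1} --c--> {0, 1, 4}  [new]
{1, 2, 3} --a--> {1, 2, 4}  [seen]
{1, 2, 3} --b--> {0, 1, 2, 4}  [seen]
{1, 2, 3} --c--> {0, 1, 2, 3, 4}  [seen]
{0, 1, 2, 4} --a--> {0, 1, 2, 4}  [seen]
{0, 1, 2, 4} --b--> {0, 1, 2, 3, 4}  [seen]
{0, 1, 2, 4} --c--> {0, 1, 2, 3, 4}  [seen]
{0, 2, 3, 4} --a--> {0, 1, 2, 4}  [seen]
{0, 2, 3, 4} --b--> {0, 2, 3, 4}  [seen]
{0, 2, 3, 4} --c--> {0, 1, 2, 3, 4}  [seen]
{0, 1, 2, 3, 4} --a--> {0, 1, 2, 4}  [seen]
{0, 1, 2, 3, 4} --b--> {0, 1, 2, 3, 4}  [seen]
{0, 1, 2, 3, 4} --c--> {0, 1, 2, 3, 4}  [seen]
{1, 2, 4} --a--> {1, 2, 4}  [seen]
{1, 2, 4} --b--> {0, 1, 2, 3}  [new]
{1, 2, 4} --c--> {0, 1, 2, 3, 4}  [seen]
{0, 1, 4} --a--> {0, 1, 2, 4}  [seen]
{0, 1, 4} --b--> {0, 1, 2, 3, 4}  [seen]
{0, 1, 4} --c--> {0, 1, 2, 4}  [seen]
{0, 1, 2, 3} --a--> {0, 1, 2, 4}  [seen]
{0, 1, 2, 3} --b--> {0, 1, 2, 4}  [seen]
{0, 1, 2, 3} --c--> {0, 1, 2, 3, 4}  [seen]
Reachable DFA states: {0}, {0, 2}, {0, 2, 4}, {1}, {1, 2, 3}, {0, 1, 2, 4}, {0, 2, 3, 4}, {0, 1, 2, 3, 4}, {1, 2, 4}, {0, 1, 4}, {0, 1, 2, 3}.
Accepting DFA states (contain an NFA accepting state): {0}, {0, 2}, {0, 2, 4}, {1, 2, 3}, {0, 1, 2, 4}, {0, 2, 3, 4}, {0, 1, 2, 3, 4}, {1, 2, 4}, {0, 1, 4}, {0, 1, 2, 3}.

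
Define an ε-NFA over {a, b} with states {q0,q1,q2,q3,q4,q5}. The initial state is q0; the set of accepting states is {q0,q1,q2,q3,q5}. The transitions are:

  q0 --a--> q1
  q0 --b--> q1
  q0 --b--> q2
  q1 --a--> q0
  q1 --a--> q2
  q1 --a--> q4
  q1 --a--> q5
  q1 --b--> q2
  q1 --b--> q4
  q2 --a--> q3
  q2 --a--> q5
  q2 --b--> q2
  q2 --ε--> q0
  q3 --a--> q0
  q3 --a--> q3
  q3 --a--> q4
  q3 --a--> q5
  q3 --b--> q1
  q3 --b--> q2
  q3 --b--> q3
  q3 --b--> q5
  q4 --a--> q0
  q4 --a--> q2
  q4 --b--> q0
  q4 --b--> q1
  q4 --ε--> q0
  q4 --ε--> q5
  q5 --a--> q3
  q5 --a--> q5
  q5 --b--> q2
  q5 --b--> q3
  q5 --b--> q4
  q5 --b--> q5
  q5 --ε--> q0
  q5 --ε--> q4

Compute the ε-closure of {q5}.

Begin with {q5}.
q5 →ε {q0,q4}; add q0, q4.
ε-closure = {q0,q4,q5}.

{q0,q4,q5}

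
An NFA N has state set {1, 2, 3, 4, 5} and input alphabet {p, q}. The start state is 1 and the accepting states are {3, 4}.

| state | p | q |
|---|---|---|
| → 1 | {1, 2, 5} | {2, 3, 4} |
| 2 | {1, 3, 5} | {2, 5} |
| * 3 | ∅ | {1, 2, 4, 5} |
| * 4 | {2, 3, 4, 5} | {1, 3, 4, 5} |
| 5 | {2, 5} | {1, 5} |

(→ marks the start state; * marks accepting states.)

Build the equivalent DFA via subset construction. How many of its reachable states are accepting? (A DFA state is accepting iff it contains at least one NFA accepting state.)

3

Start state of the DFA: {1}.
{1} --p--> {1, 2, 5}  [new]
{1} --q--> {2, 3, 4}  [new]
{1, 2, 5} --p--> {1, 2, 3, 5}  [new]
{1, 2, 5} --q--> {1, 2, 3, 4, 5}  [new]
{2, 3, 4} --p--> {1, 2, 3, 4, 5}  [seen]
{2, 3, 4} --q--> {1, 2, 3, 4, 5}  [seen]
{1, 2, 3, 5} --p--> {1, 2, 3, 5}  [seen]
{1, 2, 3, 5} --q--> {1, 2, 3, 4, 5}  [seen]
{1, 2, 3, 4, 5} --p--> {1, 2, 3, 4, 5}  [seen]
{1, 2, 3, 4, 5} --q--> {1, 2, 3, 4, 5}  [seen]
Reachable DFA states: {1}, {1, 2, 5}, {2, 3, 4}, {1, 2, 3, 5}, {1, 2, 3, 4, 5}.
Accepting DFA states (contain an NFA accepting state): {2, 3, 4}, {1, 2, 3, 5}, {1, 2, 3, 4, 5}.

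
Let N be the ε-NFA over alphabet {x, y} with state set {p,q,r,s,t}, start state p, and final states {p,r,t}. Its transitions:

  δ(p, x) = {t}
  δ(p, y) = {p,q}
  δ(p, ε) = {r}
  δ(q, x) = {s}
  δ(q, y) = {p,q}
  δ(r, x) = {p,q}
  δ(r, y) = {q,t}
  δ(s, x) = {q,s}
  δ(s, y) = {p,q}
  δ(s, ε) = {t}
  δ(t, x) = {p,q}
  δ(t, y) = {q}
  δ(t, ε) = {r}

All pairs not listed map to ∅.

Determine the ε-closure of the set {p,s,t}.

{p,r,s,t}

Begin with {p,s,t}.
p →ε {r}; add r.
ε-closure = {p,r,s,t}.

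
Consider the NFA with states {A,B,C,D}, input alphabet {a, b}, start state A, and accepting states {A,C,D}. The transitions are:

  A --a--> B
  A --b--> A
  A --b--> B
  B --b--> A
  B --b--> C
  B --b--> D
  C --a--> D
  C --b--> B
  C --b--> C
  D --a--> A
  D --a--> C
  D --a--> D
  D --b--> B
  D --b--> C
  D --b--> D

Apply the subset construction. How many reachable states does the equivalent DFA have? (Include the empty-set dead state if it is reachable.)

Start state of the DFA: {A}.
{A} --a--> {B}  [new]
{A} --b--> {A,B}  [new]
{B} --a--> ∅  [new]
{B} --b--> {A,C,D}  [new]
{A,B} --a--> {B}  [seen]
{A,B} --b--> {A,B,C,D}  [new]
∅ --a--> ∅  [seen]
∅ --b--> ∅  [seen]
{A,C,D} --a--> {A,B,C,D}  [seen]
{A,C,D} --b--> {A,B,C,D}  [seen]
{A,B,C,D} --a--> {A,B,C,D}  [seen]
{A,B,C,D} --b--> {A,B,C,D}  [seen]
Reachable DFA states: {A}, {B}, {A,B}, ∅, {A,C,D}, {A,B,C,D}.

6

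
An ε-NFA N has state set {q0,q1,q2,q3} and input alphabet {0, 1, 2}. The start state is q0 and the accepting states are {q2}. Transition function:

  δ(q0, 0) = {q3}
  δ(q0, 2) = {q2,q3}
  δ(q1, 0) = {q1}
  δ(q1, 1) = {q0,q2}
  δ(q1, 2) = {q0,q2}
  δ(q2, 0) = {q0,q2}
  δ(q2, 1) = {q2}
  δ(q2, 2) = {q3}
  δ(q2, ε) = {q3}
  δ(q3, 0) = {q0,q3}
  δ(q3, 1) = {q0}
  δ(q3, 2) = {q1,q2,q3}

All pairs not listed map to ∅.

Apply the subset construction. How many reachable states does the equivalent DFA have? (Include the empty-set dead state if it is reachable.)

8

Start state of the DFA: {q0} (ε-closure of the NFA start).
{q0} --0--> {q3}  [new]
{q0} --1--> ∅  [new]
{q0} --2--> {q2,q3}  [new]
{q3} --0--> {q0,q3}  [new]
{q3} --1--> {q0}  [seen]
{q3} --2--> {q1,q2,q3}  [new]
∅ --0--> ∅  [seen]
∅ --1--> ∅  [seen]
∅ --2--> ∅  [seen]
{q2,q3} --0--> {q0,q2,q3}  [new]
{q2,q3} --1--> {q0,q2,q3}  [seen]
{q2,q3} --2--> {q1,q2,q3}  [seen]
{q0,q3} --0--> {q0,q3}  [seen]
{q0,q3} --1--> {q0}  [seen]
{q0,q3} --2--> {q1,q2,q3}  [seen]
{q1,q2,q3} --0--> {q0,q1,q2,q3}  [new]
{q1,q2,q3} --1--> {q0,q2,q3}  [seen]
{q1,q2,q3} --2--> {q0,q1,q2,q3}  [seen]
{q0,q2,q3} --0--> {q0,q2,q3}  [seen]
{q0,q2,q3} --1--> {q0,q2,q3}  [seen]
{q0,q2,q3} --2--> {q1,q2,q3}  [seen]
{q0,q1,q2,q3} --0--> {q0,q1,q2,q3}  [seen]
{q0,q1,q2,q3} --1--> {q0,q2,q3}  [seen]
{q0,q1,q2,q3} --2--> {q0,q1,q2,q3}  [seen]
Reachable DFA states: {q0}, {q3}, ∅, {q2,q3}, {q0,q3}, {q1,q2,q3}, {q0,q2,q3}, {q0,q1,q2,q3}.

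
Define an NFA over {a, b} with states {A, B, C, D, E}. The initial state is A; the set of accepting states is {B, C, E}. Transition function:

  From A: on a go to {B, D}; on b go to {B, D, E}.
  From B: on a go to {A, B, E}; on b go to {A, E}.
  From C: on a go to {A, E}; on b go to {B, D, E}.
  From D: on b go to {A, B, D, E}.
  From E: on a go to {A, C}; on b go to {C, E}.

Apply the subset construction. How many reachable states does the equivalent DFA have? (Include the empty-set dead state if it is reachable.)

7

Start state of the DFA: {A}.
{A} --a--> {B, D}  [new]
{A} --b--> {B, D, E}  [new]
{B, D} --a--> {A, B, E}  [new]
{B, D} --b--> {A, B, D, E}  [new]
{B, D, E} --a--> {A, B, C, E}  [new]
{B, D, E} --b--> {A, B, C, D, E}  [new]
{A, B, E} --a--> {A, B, C, D, E}  [seen]
{A, B, E} --b--> {A, B, C, D, E}  [seen]
{A, B, D, E} --a--> {A, B, C, D, E}  [seen]
{A, B, D, E} --b--> {A, B, C, D, E}  [seen]
{A, B, C, E} --a--> {A, B, C, D, E}  [seen]
{A, B, C, E} --b--> {A, B, C, D, E}  [seen]
{A, B, C, D, E} --a--> {A, B, C, D, E}  [seen]
{A, B, C, D, E} --b--> {A, B, C, D, E}  [seen]
Reachable DFA states: {A}, {B, D}, {B, D, E}, {A, B, E}, {A, B, D, E}, {A, B, C, E}, {A, B, C, D, E}.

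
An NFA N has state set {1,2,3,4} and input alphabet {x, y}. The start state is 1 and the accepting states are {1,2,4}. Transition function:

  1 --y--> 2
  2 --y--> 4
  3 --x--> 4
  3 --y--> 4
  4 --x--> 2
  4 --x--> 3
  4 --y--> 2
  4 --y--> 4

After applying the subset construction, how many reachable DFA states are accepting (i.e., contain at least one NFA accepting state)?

5

Start state of the DFA: {1}.
{1} --x--> ∅  [new]
{1} --y--> {2}  [new]
∅ --x--> ∅  [seen]
∅ --y--> ∅  [seen]
{2} --x--> ∅  [seen]
{2} --y--> {4}  [new]
{4} --x--> {2,3}  [new]
{4} --y--> {2,4}  [new]
{2,3} --x--> {4}  [seen]
{2,3} --y--> {4}  [seen]
{2,4} --x--> {2,3}  [seen]
{2,4} --y--> {2,4}  [seen]
Reachable DFA states: {1}, ∅, {2}, {4}, {2,3}, {2,4}.
Accepting DFA states (contain an NFA accepting state): {1}, {2}, {4}, {2,3}, {2,4}.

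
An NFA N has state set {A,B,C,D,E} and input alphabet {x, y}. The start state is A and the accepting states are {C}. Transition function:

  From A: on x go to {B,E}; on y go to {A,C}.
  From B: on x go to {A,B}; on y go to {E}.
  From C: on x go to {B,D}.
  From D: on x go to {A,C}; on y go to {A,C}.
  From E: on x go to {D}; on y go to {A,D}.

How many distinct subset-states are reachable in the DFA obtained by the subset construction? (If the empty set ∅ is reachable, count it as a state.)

13

Start state of the DFA: {A}.
{A} --x--> {B,E}  [new]
{A} --y--> {A,C}  [new]
{B,E} --x--> {A,B,D}  [new]
{B,E} --y--> {A,D,E}  [new]
{A,C} --x--> {B,D,E}  [new]
{A,C} --y--> {A,C}  [seen]
{A,B,D} --x--> {A,B,C,E}  [new]
{A,B,D} --y--> {A,C,E}  [new]
{A,D,E} --x--> {A,B,C,D,E}  [new]
{A,D,E} --y--> {A,C,D}  [new]
{B,D,E} --x--> {A,B,C,D}  [new]
{B,D,E} --y--> {A,C,D,E}  [new]
{A,B,C,E} --x--> {A,B,D,E}  [new]
{A,B,C,E} --y--> {A,C,D,E}  [seen]
{A,C,E} --x--> {B,D,E}  [seen]
{A,C,E} --y--> {A,C,D}  [seen]
{A,B,C,D,E} --x--> {A,B,C,D,E}  [seen]
{A,B,C,D,E} --y--> {A,C,D,E}  [seen]
{A,C,D} --x--> {A,B,C,D,E}  [seen]
{A,C,D} --y--> {A,C}  [seen]
{A,B,C,D} --x--> {A,B,C,D,E}  [seen]
{A,B,C,D} --y--> {A,C,E}  [seen]
{A,C,D,E} --x--> {A,B,C,D,E}  [seen]
{A,C,D,E} --y--> {A,C,D}  [seen]
{A,B,D,E} --x--> {A,B,C,D,E}  [seen]
{A,B,D,E} --y--> {A,C,D,E}  [seen]
Reachable DFA states: {A}, {B,E}, {A,C}, {A,B,D}, {A,D,E}, {B,D,E}, {A,B,C,E}, {A,C,E}, {A,B,C,D,E}, {A,C,D}, {A,B,C,D}, {A,C,D,E}, {A,B,D,E}.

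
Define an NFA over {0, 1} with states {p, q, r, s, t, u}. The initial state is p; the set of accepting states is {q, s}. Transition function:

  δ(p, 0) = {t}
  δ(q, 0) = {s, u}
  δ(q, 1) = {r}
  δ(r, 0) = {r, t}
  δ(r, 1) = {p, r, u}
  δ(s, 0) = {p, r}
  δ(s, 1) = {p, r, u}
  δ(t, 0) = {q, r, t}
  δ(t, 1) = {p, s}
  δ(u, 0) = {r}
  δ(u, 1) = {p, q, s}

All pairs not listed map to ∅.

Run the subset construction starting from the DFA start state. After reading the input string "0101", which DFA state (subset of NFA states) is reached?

{p, r, s, u}

Start: {p}.
δ(p,0) = {t}.
Union: {t}.
After 0: {t}.
δ(t,1) = {p, s}.
Union: {p, s}.
After 1: {p, s}.
δ(p,0) = {t}; δ(s,0) = {p, r}.
Union: {p, r, t}.
After 0: {p, r, t}.
δ(p,1) = ∅; δ(r,1) = {p, r, u}; δ(t,1) = {p, s}.
Union: {p, r, s, u}.
After 1: {p, r, s, u}.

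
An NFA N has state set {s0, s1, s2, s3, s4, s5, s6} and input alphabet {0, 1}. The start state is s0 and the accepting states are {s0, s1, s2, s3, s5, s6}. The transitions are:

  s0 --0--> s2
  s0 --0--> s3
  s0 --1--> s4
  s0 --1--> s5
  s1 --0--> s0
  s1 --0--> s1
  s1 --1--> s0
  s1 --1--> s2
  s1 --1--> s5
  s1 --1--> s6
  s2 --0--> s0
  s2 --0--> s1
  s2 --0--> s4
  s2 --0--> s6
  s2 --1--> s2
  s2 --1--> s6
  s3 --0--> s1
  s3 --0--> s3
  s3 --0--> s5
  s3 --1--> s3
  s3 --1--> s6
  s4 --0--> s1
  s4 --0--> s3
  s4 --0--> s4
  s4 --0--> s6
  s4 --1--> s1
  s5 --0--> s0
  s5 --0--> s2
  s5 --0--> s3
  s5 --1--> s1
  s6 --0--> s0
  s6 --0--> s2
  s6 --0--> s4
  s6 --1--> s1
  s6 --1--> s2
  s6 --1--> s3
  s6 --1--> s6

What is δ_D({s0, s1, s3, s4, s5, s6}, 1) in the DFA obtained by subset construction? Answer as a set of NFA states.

{s0, s1, s2, s3, s4, s5, s6}

δ(s0,1) = {s4, s5}; δ(s1,1) = {s0, s2, s5, s6}; δ(s3,1) = {s3, s6}; δ(s4,1) = {s1}; δ(s5,1) = {s1}; δ(s6,1) = {s1, s2, s3, s6}.
Union: {s0, s1, s2, s3, s4, s5, s6}.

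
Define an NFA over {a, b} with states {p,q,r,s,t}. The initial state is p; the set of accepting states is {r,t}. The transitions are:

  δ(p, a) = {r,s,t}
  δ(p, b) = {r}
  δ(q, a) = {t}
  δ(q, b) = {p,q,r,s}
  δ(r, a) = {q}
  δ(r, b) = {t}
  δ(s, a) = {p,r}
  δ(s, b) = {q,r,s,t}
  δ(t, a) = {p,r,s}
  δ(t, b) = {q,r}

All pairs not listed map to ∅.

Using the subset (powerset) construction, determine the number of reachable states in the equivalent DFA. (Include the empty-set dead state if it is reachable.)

Start state of the DFA: {p}.
{p} --a--> {r,s,t}  [new]
{p} --b--> {r}  [new]
{r,s,t} --a--> {p,q,r,s}  [new]
{r,s,t} --b--> {q,r,s,t}  [new]
{r} --a--> {q}  [new]
{r} --b--> {t}  [new]
{p,q,r,s} --a--> {p,q,r,s,t}  [new]
{p,q,r,s} --b--> {p,q,r,s,t}  [seen]
{q,r,s,t} --a--> {p,q,r,s,t}  [seen]
{q,r,s,t} --b--> {p,q,r,s,t}  [seen]
{q} --a--> {t}  [seen]
{q} --b--> {p,q,r,s}  [seen]
{t} --a--> {p,r,s}  [new]
{t} --b--> {q,r}  [new]
{p,q,r,s,t} --a--> {p,q,r,s,t}  [seen]
{p,q,r,s,t} --b--> {p,q,r,s,t}  [seen]
{p,r,s} --a--> {p,q,r,s,t}  [seen]
{p,r,s} --b--> {q,r,s,t}  [seen]
{q,r} --a--> {q,t}  [new]
{q,r} --b--> {p,q,r,s,t}  [seen]
{q,t} --a--> {p,r,s,t}  [new]
{q,t} --b--> {p,q,r,s}  [seen]
{p,r,s,t} --a--> {p,q,r,s,t}  [seen]
{p,r,s,t} --b--> {q,r,s,t}  [seen]
Reachable DFA states: {p}, {r,s,t}, {r}, {p,q,r,s}, {q,r,s,t}, {q}, {t}, {p,q,r,s,t}, {p,r,s}, {q,r}, {q,t}, {p,r,s,t}.

12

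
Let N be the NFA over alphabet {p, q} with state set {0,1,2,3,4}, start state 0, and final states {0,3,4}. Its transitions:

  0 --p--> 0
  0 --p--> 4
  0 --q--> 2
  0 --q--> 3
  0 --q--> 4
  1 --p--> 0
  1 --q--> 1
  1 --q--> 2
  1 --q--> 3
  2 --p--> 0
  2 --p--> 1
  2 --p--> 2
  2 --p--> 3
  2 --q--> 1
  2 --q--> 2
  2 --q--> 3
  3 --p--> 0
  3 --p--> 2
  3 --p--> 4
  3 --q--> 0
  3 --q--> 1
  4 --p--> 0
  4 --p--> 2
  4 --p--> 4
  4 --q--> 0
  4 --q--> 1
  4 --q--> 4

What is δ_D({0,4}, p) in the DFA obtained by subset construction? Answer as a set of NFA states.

δ(0,p) = {0,4}; δ(4,p) = {0,2,4}.
Union: {0,2,4}.

{0,2,4}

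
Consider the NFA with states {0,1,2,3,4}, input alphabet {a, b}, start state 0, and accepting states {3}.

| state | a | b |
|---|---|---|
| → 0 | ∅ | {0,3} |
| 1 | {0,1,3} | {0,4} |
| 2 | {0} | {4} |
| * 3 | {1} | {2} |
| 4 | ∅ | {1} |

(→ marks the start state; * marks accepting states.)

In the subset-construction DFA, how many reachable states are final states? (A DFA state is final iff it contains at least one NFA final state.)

Start state of the DFA: {0}.
{0} --a--> ∅  [new]
{0} --b--> {0,3}  [new]
∅ --a--> ∅  [seen]
∅ --b--> ∅  [seen]
{0,3} --a--> {1}  [new]
{0,3} --b--> {0,2,3}  [new]
{1} --a--> {0,1,3}  [new]
{1} --b--> {0,4}  [new]
{0,2,3} --a--> {0,1}  [new]
{0,2,3} --b--> {0,2,3,4}  [new]
{0,1,3} --a--> {0,1,3}  [seen]
{0,1,3} --b--> {0,2,3,4}  [seen]
{0,4} --a--> ∅  [seen]
{0,4} --b--> {0,1,3}  [seen]
{0,1} --a--> {0,1,3}  [seen]
{0,1} --b--> {0,3,4}  [new]
{0,2,3,4} --a--> {0,1}  [seen]
{0,2,3,4} --b--> {0,1,2,3,4}  [new]
{0,3,4} --a--> {1}  [seen]
{0,3,4} --b--> {0,1,2,3}  [new]
{0,1,2,3,4} --a--> {0,1,3}  [seen]
{0,1,2,3,4} --b--> {0,1,2,3,4}  [seen]
{0,1,2,3} --a--> {0,1,3}  [seen]
{0,1,2,3} --b--> {0,2,3,4}  [seen]
Reachable DFA states: {0}, ∅, {0,3}, {1}, {0,2,3}, {0,1,3}, {0,4}, {0,1}, {0,2,3,4}, {0,3,4}, {0,1,2,3,4}, {0,1,2,3}.
Accepting DFA states (contain an NFA accepting state): {0,3}, {0,2,3}, {0,1,3}, {0,2,3,4}, {0,3,4}, {0,1,2,3,4}, {0,1,2,3}.

7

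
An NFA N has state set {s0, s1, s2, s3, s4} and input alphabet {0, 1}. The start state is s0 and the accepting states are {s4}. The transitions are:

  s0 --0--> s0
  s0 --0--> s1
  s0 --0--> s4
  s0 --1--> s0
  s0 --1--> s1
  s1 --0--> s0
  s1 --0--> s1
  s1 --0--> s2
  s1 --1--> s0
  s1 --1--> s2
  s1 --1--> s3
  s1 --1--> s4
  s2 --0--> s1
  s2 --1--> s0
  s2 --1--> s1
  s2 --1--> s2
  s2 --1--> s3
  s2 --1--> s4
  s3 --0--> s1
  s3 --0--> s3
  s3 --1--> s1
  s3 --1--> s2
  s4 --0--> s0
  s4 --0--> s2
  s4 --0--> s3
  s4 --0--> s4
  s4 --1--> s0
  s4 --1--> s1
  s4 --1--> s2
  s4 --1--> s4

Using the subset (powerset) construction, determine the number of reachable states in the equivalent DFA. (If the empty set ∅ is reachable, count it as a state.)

5

Start state of the DFA: {s0}.
{s0} --0--> {s0, s1, s4}  [new]
{s0} --1--> {s0, s1}  [new]
{s0, s1, s4} --0--> {s0, s1, s2, s3, s4}  [new]
{s0, s1, s4} --1--> {s0, s1, s2, s3, s4}  [seen]
{s0, s1} --0--> {s0, s1, s2, s4}  [new]
{s0, s1} --1--> {s0, s1, s2, s3, s4}  [seen]
{s0, s1, s2, s3, s4} --0--> {s0, s1, s2, s3, s4}  [seen]
{s0, s1, s2, s3, s4} --1--> {s0, s1, s2, s3, s4}  [seen]
{s0, s1, s2, s4} --0--> {s0, s1, s2, s3, s4}  [seen]
{s0, s1, s2, s4} --1--> {s0, s1, s2, s3, s4}  [seen]
Reachable DFA states: {s0}, {s0, s1, s4}, {s0, s1}, {s0, s1, s2, s3, s4}, {s0, s1, s2, s4}.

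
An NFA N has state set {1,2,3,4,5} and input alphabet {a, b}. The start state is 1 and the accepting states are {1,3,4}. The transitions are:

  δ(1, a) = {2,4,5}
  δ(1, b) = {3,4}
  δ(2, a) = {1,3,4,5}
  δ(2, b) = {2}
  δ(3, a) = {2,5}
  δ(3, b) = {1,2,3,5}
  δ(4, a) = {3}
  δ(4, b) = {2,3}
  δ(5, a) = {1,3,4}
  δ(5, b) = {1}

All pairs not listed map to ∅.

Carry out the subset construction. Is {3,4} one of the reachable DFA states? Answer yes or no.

yes

Start state of the DFA: {1}.
{1} --a--> {2,4,5}  [new]
{1} --b--> {3,4}  [new]
{2,4,5} --a--> {1,3,4,5}  [new]
{2,4,5} --b--> {1,2,3}  [new]
{3,4} --a--> {2,3,5}  [new]
{3,4} --b--> {1,2,3,5}  [new]
{1,3,4,5} --a--> {1,2,3,4,5}  [new]
{1,3,4,5} --b--> {1,2,3,4,5}  [seen]
{1,2,3} --a--> {1,2,3,4,5}  [seen]
{1,2,3} --b--> {1,2,3,4,5}  [seen]
{2,3,5} --a--> {1,2,3,4,5}  [seen]
{2,3,5} --b--> {1,2,3,5}  [seen]
{1,2,3,5} --a--> {1,2,3,4,5}  [seen]
{1,2,3,5} --b--> {1,2,3,4,5}  [seen]
{1,2,3,4,5} --a--> {1,2,3,4,5}  [seen]
{1,2,3,4,5} --b--> {1,2,3,4,5}  [seen]
Reachable DFA states: {1}, {2,4,5}, {3,4}, {1,3,4,5}, {1,2,3}, {2,3,5}, {1,2,3,5}, {1,2,3,4,5}.
{3,4} is among them.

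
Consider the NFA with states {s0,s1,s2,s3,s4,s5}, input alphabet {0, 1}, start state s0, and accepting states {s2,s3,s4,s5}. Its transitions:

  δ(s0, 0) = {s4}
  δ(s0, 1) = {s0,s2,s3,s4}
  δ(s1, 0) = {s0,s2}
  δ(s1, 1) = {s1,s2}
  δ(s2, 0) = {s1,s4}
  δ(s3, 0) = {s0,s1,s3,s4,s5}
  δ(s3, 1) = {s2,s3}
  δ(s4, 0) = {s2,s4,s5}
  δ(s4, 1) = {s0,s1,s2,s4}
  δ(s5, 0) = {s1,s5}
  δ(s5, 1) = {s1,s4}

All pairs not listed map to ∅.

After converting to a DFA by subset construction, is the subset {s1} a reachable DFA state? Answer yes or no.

Start state of the DFA: {s0}.
{s0} --0--> {s4}  [new]
{s0} --1--> {s0,s2,s3,s4}  [new]
{s4} --0--> {s2,s4,s5}  [new]
{s4} --1--> {s0,s1,s2,s4}  [new]
{s0,s2,s3,s4} --0--> {s0,s1,s2,s3,s4,s5}  [new]
{s0,s2,s3,s4} --1--> {s0,s1,s2,s3,s4}  [new]
{s2,s4,s5} --0--> {s1,s2,s4,s5}  [new]
{s2,s4,s5} --1--> {s0,s1,s2,s4}  [seen]
{s0,s1,s2,s4} --0--> {s0,s1,s2,s4,s5}  [new]
{s0,s1,s2,s4} --1--> {s0,s1,s2,s3,s4}  [seen]
{s0,s1,s2,s3,s4,s5} --0--> {s0,s1,s2,s3,s4,s5}  [seen]
{s0,s1,s2,s3,s4,s5} --1--> {s0,s1,s2,s3,s4}  [seen]
{s0,s1,s2,s3,s4} --0--> {s0,s1,s2,s3,s4,s5}  [seen]
{s0,s1,s2,s3,s4} --1--> {s0,s1,s2,s3,s4}  [seen]
{s1,s2,s4,s5} --0--> {s0,s1,s2,s4,s5}  [seen]
{s1,s2,s4,s5} --1--> {s0,s1,s2,s4}  [seen]
{s0,s1,s2,s4,s5} --0--> {s0,s1,s2,s4,s5}  [seen]
{s0,s1,s2,s4,s5} --1--> {s0,s1,s2,s3,s4}  [seen]
Reachable DFA states: {s0}, {s4}, {s0,s2,s3,s4}, {s2,s4,s5}, {s0,s1,s2,s4}, {s0,s1,s2,s3,s4,s5}, {s0,s1,s2,s3,s4}, {s1,s2,s4,s5}, {s0,s1,s2,s4,s5}.
{s1} is not among them.

no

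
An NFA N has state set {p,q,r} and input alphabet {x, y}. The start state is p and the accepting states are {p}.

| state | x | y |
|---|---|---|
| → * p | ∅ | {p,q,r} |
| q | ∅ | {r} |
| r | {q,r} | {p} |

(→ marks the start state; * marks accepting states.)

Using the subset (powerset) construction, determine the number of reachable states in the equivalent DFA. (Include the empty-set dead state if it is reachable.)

5

Start state of the DFA: {p}.
{p} --x--> ∅  [new]
{p} --y--> {p,q,r}  [new]
∅ --x--> ∅  [seen]
∅ --y--> ∅  [seen]
{p,q,r} --x--> {q,r}  [new]
{p,q,r} --y--> {p,q,r}  [seen]
{q,r} --x--> {q,r}  [seen]
{q,r} --y--> {p,r}  [new]
{p,r} --x--> {q,r}  [seen]
{p,r} --y--> {p,q,r}  [seen]
Reachable DFA states: {p}, ∅, {p,q,r}, {q,r}, {p,r}.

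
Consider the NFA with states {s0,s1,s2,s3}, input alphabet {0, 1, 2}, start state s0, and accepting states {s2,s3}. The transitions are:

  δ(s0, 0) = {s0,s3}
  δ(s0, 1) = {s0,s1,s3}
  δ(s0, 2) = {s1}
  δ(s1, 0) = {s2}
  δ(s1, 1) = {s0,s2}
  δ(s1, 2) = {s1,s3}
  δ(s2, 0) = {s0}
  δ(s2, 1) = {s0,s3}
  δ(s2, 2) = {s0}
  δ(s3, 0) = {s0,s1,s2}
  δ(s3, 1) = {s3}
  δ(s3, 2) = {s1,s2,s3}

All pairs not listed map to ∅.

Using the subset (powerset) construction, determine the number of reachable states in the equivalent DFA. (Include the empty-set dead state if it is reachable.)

12

Start state of the DFA: {s0}.
{s0} --0--> {s0,s3}  [new]
{s0} --1--> {s0,s1,s3}  [new]
{s0} --2--> {s1}  [new]
{s0,s3} --0--> {s0,s1,s2,s3}  [new]
{s0,s3} --1--> {s0,s1,s3}  [seen]
{s0,s3} --2--> {s1,s2,s3}  [new]
{s0,s1,s3} --0--> {s0,s1,s2,s3}  [seen]
{s0,s1,s3} --1--> {s0,s1,s2,s3}  [seen]
{s0,s1,s3} --2--> {s1,s2,s3}  [seen]
{s1} --0--> {s2}  [new]
{s1} --1--> {s0,s2}  [new]
{s1} --2--> {s1,s3}  [new]
{s0,s1,s2,s3} --0--> {s0,s1,s2,s3}  [seen]
{s0,s1,s2,s3} --1--> {s0,s1,s2,s3}  [seen]
{s0,s1,s2,s3} --2--> {s0,s1,s2,s3}  [seen]
{s1,s2,s3} --0--> {s0,s1,s2}  [new]
{s1,s2,s3} --1--> {s0,s2,s3}  [new]
{s1,s2,s3} --2--> {s0,s1,s2,s3}  [seen]
{s2} --0--> {s0}  [seen]
{s2} --1--> {s0,s3}  [seen]
{s2} --2--> {s0}  [seen]
{s0,s2} --0--> {s0,s3}  [seen]
{s0,s2} --1--> {s0,s1,s3}  [seen]
{s0,s2} --2--> {s0,s1}  [new]
{s1,s3} --0--> {s0,s1,s2}  [seen]
{s1,s3} --1--> {s0,s2,s3}  [seen]
{s1,s3} --2--> {s1,s2,s3}  [seen]
{s0,s1,s2} --0--> {s0,s2,s3}  [seen]
{s0,s1,s2} --1--> {s0,s1,s2,s3}  [seen]
{s0,s1,s2} --2--> {s0,s1,s3}  [seen]
{s0,s2,s3} --0--> {s0,s1,s2,s3}  [seen]
{s0,s2,s3} --1--> {s0,s1,s3}  [seen]
{s0,s2,s3} --2--> {s0,s1,s2,s3}  [seen]
{s0,s1} --0--> {s0,s2,s3}  [seen]
{s0,s1} --1--> {s0,s1,s2,s3}  [seen]
{s0,s1} --2--> {s1,s3}  [seen]
Reachable DFA states: {s0}, {s0,s3}, {s0,s1,s3}, {s1}, {s0,s1,s2,s3}, {s1,s2,s3}, {s2}, {s0,s2}, {s1,s3}, {s0,s1,s2}, {s0,s2,s3}, {s0,s1}.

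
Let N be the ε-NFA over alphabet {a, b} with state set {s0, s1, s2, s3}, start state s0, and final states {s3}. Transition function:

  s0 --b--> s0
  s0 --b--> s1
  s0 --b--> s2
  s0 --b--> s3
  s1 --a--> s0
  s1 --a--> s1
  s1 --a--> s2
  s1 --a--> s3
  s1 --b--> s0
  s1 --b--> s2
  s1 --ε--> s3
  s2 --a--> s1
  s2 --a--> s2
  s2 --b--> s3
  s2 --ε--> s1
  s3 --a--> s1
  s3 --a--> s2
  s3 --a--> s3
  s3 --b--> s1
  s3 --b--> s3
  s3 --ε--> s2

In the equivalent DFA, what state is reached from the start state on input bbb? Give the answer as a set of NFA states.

Start: {s0}.
δ(s0,b) = {s0, s1, s2, s3}.
Union: {s0, s1, s2, s3}.
After b: {s0, s1, s2, s3}.
δ(s0,b) = {s0, s1, s2, s3}; δ(s1,b) = {s0, s2}; δ(s2,b) = {s3}; δ(s3,b) = {s1, s3}.
Union: {s0, s1, s2, s3}.
After b: {s0, s1, s2, s3}.
δ(s0,b) = {s0, s1, s2, s3}; δ(s1,b) = {s0, s2}; δ(s2,b) = {s3}; δ(s3,b) = {s1, s3}.
Union: {s0, s1, s2, s3}.
After b: {s0, s1, s2, s3}.

{s0, s1, s2, s3}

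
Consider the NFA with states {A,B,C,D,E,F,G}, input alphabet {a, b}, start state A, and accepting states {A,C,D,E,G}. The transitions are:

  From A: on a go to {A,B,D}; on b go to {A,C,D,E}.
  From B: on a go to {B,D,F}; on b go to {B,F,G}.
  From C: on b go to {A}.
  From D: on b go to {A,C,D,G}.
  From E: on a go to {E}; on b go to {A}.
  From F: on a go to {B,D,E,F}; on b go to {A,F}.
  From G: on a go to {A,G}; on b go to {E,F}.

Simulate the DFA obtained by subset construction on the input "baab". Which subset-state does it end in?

{A,B,C,D,E,F,G}

Start: {A}.
δ(A,b) = {A,C,D,E}.
Union: {A,C,D,E}.
After b: {A,C,D,E}.
δ(A,a) = {A,B,D}; δ(C,a) = ∅; δ(D,a) = ∅; δ(E,a) = {E}.
Union: {A,B,D,E}.
After a: {A,B,D,E}.
δ(A,a) = {A,B,D}; δ(B,a) = {B,D,F}; δ(D,a) = ∅; δ(E,a) = {E}.
Union: {A,B,D,E,F}.
After a: {A,B,D,E,F}.
δ(A,b) = {A,C,D,E}; δ(B,b) = {B,F,G}; δ(D,b) = {A,C,D,G}; δ(E,b) = {A}; δ(F,b) = {A,F}.
Union: {A,B,C,D,E,F,G}.
After b: {A,B,C,D,E,F,G}.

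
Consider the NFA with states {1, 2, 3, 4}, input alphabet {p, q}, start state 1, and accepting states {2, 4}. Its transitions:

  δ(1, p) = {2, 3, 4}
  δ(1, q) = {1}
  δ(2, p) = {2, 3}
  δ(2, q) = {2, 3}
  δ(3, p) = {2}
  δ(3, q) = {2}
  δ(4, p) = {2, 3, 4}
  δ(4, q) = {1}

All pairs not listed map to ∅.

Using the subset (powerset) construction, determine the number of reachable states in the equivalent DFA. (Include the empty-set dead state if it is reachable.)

Start state of the DFA: {1}.
{1} --p--> {2, 3, 4}  [new]
{1} --q--> {1}  [seen]
{2, 3, 4} --p--> {2, 3, 4}  [seen]
{2, 3, 4} --q--> {1, 2, 3}  [new]
{1, 2, 3} --p--> {2, 3, 4}  [seen]
{1, 2, 3} --q--> {1, 2, 3}  [seen]
Reachable DFA states: {1}, {2, 3, 4}, {1, 2, 3}.

3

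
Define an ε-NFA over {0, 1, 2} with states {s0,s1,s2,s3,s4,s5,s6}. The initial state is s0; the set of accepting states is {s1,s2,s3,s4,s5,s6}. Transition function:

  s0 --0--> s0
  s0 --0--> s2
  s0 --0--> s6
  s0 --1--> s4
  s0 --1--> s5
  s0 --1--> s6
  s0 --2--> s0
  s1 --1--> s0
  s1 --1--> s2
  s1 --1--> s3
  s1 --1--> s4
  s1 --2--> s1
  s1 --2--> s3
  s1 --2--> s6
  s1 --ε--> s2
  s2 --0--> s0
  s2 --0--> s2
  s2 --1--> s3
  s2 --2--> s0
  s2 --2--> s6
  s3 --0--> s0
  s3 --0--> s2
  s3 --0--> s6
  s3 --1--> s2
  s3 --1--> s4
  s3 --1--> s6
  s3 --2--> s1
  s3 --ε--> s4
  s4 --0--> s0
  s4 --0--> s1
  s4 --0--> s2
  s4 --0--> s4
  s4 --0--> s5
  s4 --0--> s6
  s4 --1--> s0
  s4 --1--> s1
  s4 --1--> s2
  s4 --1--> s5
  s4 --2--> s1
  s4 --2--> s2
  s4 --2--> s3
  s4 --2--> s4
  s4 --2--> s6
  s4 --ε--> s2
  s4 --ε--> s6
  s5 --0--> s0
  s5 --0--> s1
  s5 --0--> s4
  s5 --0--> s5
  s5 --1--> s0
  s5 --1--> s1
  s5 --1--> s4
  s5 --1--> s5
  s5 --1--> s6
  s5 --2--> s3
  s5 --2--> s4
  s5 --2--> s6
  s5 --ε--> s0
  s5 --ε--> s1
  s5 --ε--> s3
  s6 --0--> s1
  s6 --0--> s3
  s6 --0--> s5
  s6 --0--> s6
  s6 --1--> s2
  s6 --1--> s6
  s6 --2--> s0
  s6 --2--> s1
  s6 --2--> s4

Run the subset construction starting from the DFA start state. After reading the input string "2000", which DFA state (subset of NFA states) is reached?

Start: {s0}.
δ(s0,2) = {s0}.
Union: {s0}.
After 2: {s0}.
δ(s0,0) = {s0,s2,s6}.
Union: {s0,s2,s6}.
After 0: {s0,s2,s6}.
δ(s0,0) = {s0,s2,s6}; δ(s2,0) = {s0,s2}; δ(s6,0) = {s1,s3,s5,s6}.
Union: {s0,s1,s2,s3,s5,s6}.
ε-closure gives {s0,s1,s2,s3,s4,s5,s6}.
After 0: {s0,s1,s2,s3,s4,s5,s6}.
δ(s0,0) = {s0,s2,s6}; δ(s1,0) = ∅; δ(s2,0) = {s0,s2}; δ(s3,0) = {s0,s2,s6}; δ(s4,0) = {s0,s1,s2,s4,s5,s6}; δ(s5,0) = {s0,s1,s4,s5}; δ(s6,0) = {s1,s3,s5,s6}.
Union: {s0,s1,s2,s3,s4,s5,s6}.
After 0: {s0,s1,s2,s3,s4,s5,s6}.

{s0,s1,s2,s3,s4,s5,s6}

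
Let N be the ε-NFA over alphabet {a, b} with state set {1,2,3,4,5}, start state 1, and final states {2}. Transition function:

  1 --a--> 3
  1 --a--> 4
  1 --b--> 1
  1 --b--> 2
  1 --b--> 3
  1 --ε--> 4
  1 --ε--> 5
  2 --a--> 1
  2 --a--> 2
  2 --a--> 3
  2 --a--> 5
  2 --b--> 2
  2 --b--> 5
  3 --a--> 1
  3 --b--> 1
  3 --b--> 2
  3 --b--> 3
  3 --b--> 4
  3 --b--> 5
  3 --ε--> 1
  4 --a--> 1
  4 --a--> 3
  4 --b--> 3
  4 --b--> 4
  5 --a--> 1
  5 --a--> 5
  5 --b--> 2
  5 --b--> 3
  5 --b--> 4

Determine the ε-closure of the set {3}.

{1,3,4,5}

Begin with {3}.
3 →ε {1}; add 1.
1 →ε {4,5}; add 4, 5.
ε-closure = {1,3,4,5}.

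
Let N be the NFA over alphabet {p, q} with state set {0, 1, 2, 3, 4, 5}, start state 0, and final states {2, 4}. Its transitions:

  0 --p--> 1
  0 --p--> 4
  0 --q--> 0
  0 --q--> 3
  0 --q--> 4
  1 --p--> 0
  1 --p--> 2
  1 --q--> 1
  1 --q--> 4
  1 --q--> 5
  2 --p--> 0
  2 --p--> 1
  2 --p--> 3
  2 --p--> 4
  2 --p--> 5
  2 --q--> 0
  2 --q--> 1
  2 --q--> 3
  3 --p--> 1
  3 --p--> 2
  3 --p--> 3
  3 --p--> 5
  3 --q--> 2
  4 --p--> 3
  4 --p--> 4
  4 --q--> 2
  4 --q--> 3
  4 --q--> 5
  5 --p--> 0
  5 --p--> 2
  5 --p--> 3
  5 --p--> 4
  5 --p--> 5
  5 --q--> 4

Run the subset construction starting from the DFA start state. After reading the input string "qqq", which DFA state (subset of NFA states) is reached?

{0, 1, 2, 3, 4, 5}

Start: {0}.
δ(0,q) = {0, 3, 4}.
Union: {0, 3, 4}.
After q: {0, 3, 4}.
δ(0,q) = {0, 3, 4}; δ(3,q) = {2}; δ(4,q) = {2, 3, 5}.
Union: {0, 2, 3, 4, 5}.
After q: {0, 2, 3, 4, 5}.
δ(0,q) = {0, 3, 4}; δ(2,q) = {0, 1, 3}; δ(3,q) = {2}; δ(4,q) = {2, 3, 5}; δ(5,q) = {4}.
Union: {0, 1, 2, 3, 4, 5}.
After q: {0, 1, 2, 3, 4, 5}.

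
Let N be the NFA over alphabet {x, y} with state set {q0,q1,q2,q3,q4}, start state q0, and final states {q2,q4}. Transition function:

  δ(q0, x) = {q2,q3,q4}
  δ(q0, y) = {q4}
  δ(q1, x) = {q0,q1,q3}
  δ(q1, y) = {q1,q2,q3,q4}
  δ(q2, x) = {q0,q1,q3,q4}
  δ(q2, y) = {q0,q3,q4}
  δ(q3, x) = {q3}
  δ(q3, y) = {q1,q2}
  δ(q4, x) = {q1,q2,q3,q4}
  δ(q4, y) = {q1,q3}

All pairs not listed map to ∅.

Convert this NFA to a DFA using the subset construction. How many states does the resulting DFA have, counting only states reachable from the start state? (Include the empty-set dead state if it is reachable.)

Start state of the DFA: {q0}.
{q0} --x--> {q2,q3,q4}  [new]
{q0} --y--> {q4}  [new]
{q2,q3,q4} --x--> {q0,q1,q2,q3,q4}  [new]
{q2,q3,q4} --y--> {q0,q1,q2,q3,q4}  [seen]
{q4} --x--> {q1,q2,q3,q4}  [new]
{q4} --y--> {q1,q3}  [new]
{q0,q1,q2,q3,q4} --x--> {q0,q1,q2,q3,q4}  [seen]
{q0,q1,q2,q3,q4} --y--> {q0,q1,q2,q3,q4}  [seen]
{q1,q2,q3,q4} --x--> {q0,q1,q2,q3,q4}  [seen]
{q1,q2,q3,q4} --y--> {q0,q1,q2,q3,q4}  [seen]
{q1,q3} --x--> {q0,q1,q3}  [new]
{q1,q3} --y--> {q1,q2,q3,q4}  [seen]
{q0,q1,q3} --x--> {q0,q1,q2,q3,q4}  [seen]
{q0,q1,q3} --y--> {q1,q2,q3,q4}  [seen]
Reachable DFA states: {q0}, {q2,q3,q4}, {q4}, {q0,q1,q2,q3,q4}, {q1,q2,q3,q4}, {q1,q3}, {q0,q1,q3}.

7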